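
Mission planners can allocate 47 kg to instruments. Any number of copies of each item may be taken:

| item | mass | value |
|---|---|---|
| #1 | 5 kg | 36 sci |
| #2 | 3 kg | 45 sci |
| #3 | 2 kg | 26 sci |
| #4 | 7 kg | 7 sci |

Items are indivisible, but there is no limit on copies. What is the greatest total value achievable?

Best value-per-unit is #2 at 45/3; filling with it alone gives 15×45 = 675.
Optimal mix: 15×#2 + 1×#3 → mass 47, value 701.

701 sci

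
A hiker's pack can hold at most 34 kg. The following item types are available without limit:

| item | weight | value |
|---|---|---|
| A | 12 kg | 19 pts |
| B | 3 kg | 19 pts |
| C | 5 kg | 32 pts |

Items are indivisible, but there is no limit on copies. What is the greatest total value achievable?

217 pts

Best value-per-unit is C at 32/5; filling with it alone gives 6×32 = 192.
Optimal mix: 3×B + 5×C → weight 34, value 217.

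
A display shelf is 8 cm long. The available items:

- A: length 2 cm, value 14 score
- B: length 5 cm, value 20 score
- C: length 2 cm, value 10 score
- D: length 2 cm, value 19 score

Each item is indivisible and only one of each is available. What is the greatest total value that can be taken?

43 score

Check high-value combinations within 8 cm:
- A+C+D: length 2+2+2=6, value 14+10+19=43
- B+D: length 5+2=7, value 20+19=39
- A+B: length 2+5=7, value 14+20=34
- A+D: length 2+2=4, value 14+19=33
Best: 43 score.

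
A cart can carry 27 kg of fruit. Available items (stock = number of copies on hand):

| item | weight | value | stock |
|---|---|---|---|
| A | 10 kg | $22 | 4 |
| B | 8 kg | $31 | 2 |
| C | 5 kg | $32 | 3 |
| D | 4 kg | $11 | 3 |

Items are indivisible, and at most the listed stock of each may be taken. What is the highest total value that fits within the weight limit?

$138

Top feasible selections:
- 1×B + 3×C + 1×D: weight 27, value 138
- 3×C + 3×D: weight 27, value 129
Best: $138.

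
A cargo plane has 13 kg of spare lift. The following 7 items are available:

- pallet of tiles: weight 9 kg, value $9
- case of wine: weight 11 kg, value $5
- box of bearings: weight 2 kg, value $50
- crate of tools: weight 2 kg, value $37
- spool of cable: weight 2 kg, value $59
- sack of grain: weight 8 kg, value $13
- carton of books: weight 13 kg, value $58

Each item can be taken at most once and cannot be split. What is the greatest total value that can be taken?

This is a 0/1 knapsack; check combinations near the capacity.
- box of bearings+crate of tools+spool of cable: weight 2+2+2=6, value 50+37+59=146
- box of bearings+spool of cable+sack of grain: weight 2+2+8=12, value 50+59+13=122
- pallet of tiles+box of bearings+spool of cable: weight 9+2+2=13, value 9+50+59=118
Best: $146.

$146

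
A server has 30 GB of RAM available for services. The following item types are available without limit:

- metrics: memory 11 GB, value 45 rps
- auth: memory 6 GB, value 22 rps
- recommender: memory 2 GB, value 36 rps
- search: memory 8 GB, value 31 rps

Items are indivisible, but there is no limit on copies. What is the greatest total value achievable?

Best value-per-unit is recommender at 36/2, and filling with it alone uses memory 15×2=30. No mix of the others beats 15×36 = 540.

540 rps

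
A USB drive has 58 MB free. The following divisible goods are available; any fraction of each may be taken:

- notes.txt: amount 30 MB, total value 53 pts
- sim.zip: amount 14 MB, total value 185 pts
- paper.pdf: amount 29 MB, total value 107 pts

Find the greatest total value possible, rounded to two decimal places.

318.50

Take in order of value per unit:
- sim.zip (185/14 per unit): all 14 → value 185, running total 185.00
- paper.pdf (107/29 per unit): all 29 → value 107, running total 292.00
- notes.txt (53/30 per unit): 15 of 30 → value 15×53/30 = 26.5000, running total 318.50
Total 318.50.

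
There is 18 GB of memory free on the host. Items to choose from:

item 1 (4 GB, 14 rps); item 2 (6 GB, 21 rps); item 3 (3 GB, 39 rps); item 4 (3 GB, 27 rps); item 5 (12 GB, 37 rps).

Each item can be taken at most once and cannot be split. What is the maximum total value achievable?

This is a 0/1 knapsack; check combinations near the capacity.
- item 3+item 4+item 5: memory 3+3+12=18, value 39+27+37=103
- item 1+item 2+item 3+item 4: memory 4+6+3+3=16, value 14+21+39+27=101
- item 2+item 3+item 4: memory 6+3+3=12, value 21+39+27=87
- item 1+item 3+item 4: memory 4+3+3=10, value 14+39+27=80
Best: 103 rps.

103 rps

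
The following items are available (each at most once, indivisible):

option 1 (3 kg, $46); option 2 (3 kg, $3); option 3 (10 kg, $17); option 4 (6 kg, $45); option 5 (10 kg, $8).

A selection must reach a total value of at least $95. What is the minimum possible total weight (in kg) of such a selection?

Subsets with value ≥ 95, sorted by total weight:
- option 1+option 3+option 4: weight 19, value 108
- option 1+option 4+option 5: weight 19, value 99
- option 1+option 2+option 3+option 4: weight 22, value 111
Minimum weight: 19 kg.

19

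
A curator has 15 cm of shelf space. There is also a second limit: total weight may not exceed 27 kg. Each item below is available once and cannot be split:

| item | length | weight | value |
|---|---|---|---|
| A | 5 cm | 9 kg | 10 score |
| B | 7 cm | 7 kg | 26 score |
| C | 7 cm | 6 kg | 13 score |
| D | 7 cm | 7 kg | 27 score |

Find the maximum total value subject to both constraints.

Feasible sets respecting both limits:
- B+D: length 14, weight 14, value 53
- C+D: length 14, weight 13, value 40
- B+C: length 14, weight 13, value 39
Best: 53 score.

53 score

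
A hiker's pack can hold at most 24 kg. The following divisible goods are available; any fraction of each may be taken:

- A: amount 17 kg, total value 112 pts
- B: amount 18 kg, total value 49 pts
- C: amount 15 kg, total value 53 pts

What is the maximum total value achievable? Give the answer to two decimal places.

136.73

Take in order of value per unit:
- A (112/17 per unit): all 17 → value 112, running total 112.00
- C (53/15 per unit): 7 of 15 → value 7×53/15 = 24.7333, running total 136.73
Total 136.73.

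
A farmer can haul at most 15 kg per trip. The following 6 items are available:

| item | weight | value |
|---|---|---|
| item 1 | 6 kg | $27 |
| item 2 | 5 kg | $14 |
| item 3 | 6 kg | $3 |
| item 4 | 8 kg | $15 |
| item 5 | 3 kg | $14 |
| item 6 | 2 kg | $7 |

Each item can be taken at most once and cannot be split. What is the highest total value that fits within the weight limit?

$55

Check high-value combinations within 15 kg:
- item 1+item 2+item 5: weight 6+5+3=14, value 27+14+14=55
- item 1+item 5+item 6: weight 6+3+2=11, value 27+14+7=48
- item 1+item 2+item 6: weight 6+5+2=13, value 27+14+7=48
Best: $55.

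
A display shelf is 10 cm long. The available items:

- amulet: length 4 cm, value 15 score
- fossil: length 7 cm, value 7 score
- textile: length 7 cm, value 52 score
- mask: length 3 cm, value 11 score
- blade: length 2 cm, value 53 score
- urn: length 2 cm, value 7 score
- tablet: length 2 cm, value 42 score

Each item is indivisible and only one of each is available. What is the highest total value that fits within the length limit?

Check high-value combinations within 10 cm:
- amulet+blade+urn+tablet: length 4+2+2+2=10, value 15+53+7+42=117
- mask+blade+urn+tablet: length 3+2+2+2=9, value 11+53+7+42=113
- amulet+blade+tablet: length 4+2+2=8, value 15+53+42=110
- mask+blade+tablet: length 3+2+2=7, value 11+53+42=106
- textile+blade: length 7+2=9, value 52+53=105
Best: 117 score.

117 score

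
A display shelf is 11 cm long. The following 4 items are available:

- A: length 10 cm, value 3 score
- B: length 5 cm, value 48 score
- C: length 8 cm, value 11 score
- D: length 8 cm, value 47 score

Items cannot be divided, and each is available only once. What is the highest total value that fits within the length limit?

Check high-value combinations within 11 cm:
- B: length 5, value 48
- D: length 8, value 47
- C: length 8, value 11
Best: 48 score.

48 score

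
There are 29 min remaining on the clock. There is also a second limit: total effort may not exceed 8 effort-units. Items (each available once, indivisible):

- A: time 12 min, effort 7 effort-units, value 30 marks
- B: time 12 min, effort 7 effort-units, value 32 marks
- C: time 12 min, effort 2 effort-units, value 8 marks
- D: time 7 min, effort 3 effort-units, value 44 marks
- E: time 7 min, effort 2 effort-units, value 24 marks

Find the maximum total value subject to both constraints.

76 marks

Feasible sets respecting both limits:
- C+D+E: time 26, effort 7, value 76
- D+E: time 14, effort 5, value 68
- C+D: time 19, effort 5, value 52
Best: 76 marks.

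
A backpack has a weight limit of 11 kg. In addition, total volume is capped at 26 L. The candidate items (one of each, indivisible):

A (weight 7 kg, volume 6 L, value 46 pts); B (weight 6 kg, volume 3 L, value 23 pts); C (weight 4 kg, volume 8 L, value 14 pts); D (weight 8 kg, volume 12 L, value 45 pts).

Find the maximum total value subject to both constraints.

60 pts

Feasible sets respecting both limits:
- A+C: weight 11, volume 14, value 60
- A: weight 7, volume 6, value 46
- D: weight 8, volume 12, value 45
Best: 60 pts.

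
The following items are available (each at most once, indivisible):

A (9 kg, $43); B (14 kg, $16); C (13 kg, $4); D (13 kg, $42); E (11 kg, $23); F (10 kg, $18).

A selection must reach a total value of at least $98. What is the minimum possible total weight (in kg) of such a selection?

Subsets with value ≥ 98, sorted by total weight:
- A+D+F: weight 32, value 103
- A+D+E: weight 33, value 108
- A+B+D: weight 36, value 101
Minimum weight: 32 kg.

32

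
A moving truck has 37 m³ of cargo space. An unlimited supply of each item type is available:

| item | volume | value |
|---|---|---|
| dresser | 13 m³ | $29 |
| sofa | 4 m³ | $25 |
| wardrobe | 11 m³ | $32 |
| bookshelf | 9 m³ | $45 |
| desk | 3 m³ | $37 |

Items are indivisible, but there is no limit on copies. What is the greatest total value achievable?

Best value-per-unit is desk at 37/3, and filling with it alone uses volume 12×3=36. No mix of the others beats 12×37 = 444.

$444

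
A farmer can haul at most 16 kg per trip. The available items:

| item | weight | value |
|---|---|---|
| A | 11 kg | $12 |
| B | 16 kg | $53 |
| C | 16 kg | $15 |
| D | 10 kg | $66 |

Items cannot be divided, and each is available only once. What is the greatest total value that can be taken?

$66

Check high-value combinations within 16 kg:
- D: weight 10, value 66
- B: weight 16, value 53
- C: weight 16, value 15
- A: weight 11, value 12
Best: $66.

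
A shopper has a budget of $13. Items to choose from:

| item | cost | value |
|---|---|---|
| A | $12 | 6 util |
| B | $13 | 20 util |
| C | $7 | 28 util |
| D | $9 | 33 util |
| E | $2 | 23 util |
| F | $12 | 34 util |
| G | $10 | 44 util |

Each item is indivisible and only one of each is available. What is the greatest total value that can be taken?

67 util

Check high-value combinations within $13:
- E+G: cost 2+10=12, value 23+44=67
- D+E: cost 9+2=11, value 33+23=56
- C+E: cost 7+2=9, value 28+23=51
- G: cost 10, value 44
- F: cost 12, value 34
Best: 67 util.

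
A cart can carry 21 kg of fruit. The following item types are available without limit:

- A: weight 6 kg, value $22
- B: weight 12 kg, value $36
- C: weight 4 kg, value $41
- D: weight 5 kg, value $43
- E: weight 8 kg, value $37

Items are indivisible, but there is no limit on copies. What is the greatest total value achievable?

$207

Best value-per-unit is C at 41/4; filling with it alone gives 5×41 = 205.
Optimal mix: 4×C + 1×D → weight 21, value 207.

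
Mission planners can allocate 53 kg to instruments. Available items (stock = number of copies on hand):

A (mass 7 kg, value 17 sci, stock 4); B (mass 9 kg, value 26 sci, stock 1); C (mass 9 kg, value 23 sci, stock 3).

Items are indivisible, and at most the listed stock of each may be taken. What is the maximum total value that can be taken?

129 sci

Top feasible selections:
- 2×A + 1×B + 3×C: mass 50, value 129
- 3×A + 1×B + 2×C: mass 48, value 123
- 3×A + 3×C: mass 48, value 120
Best: 129 sci.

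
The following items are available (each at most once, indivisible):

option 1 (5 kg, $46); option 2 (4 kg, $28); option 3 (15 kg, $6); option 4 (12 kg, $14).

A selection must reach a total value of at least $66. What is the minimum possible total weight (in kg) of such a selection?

Subsets with value ≥ 66, sorted by total weight:
- option 1+option 2: weight 9, value 74
- option 1+option 2+option 4: weight 21, value 88
- option 1+option 2+option 3: weight 24, value 80
- option 1+option 3+option 4: weight 32, value 66
Minimum weight: 9 kg.

9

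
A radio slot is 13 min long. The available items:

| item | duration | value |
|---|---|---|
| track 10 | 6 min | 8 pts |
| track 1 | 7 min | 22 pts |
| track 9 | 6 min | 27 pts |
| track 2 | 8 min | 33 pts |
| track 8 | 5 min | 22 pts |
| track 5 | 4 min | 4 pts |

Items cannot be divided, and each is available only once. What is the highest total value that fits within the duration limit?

Check high-value combinations within 13 min:
- track 2+track 8: duration 8+5=13, value 33+22=55
- track 9+track 8: duration 6+5=11, value 27+22=49
- track 1+track 9: duration 7+6=13, value 22+27=49
Best: 55 pts.

55 pts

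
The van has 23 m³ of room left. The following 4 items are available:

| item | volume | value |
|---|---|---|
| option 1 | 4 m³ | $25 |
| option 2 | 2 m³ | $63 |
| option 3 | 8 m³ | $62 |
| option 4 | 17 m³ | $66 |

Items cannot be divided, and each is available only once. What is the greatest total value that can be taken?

Check high-value combinations within 23 m³:
- option 1+option 2+option 4: volume 4+2+17=23, value 25+63+66=154
- option 1+option 2+option 3: volume 4+2+8=14, value 25+63+62=150
- option 2+option 4: volume 2+17=19, value 63+66=129
- option 2+option 3: volume 2+8=10, value 63+62=125
- option 1+option 4: volume 4+17=21, value 25+66=91
Best: $154.

$154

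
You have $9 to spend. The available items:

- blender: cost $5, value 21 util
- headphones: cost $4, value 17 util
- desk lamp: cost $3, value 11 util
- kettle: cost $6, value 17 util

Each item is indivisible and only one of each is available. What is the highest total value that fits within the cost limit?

38 util

Check high-value combinations within $9:
- blender+headphones: cost 5+4=9, value 21+17=38
- blender+desk lamp: cost 5+3=8, value 21+11=32
- headphones+desk lamp: cost 4+3=7, value 17+11=28
- desk lamp+kettle: cost 3+6=9, value 11+17=28
- blender: cost 5, value 21
Best: 38 util.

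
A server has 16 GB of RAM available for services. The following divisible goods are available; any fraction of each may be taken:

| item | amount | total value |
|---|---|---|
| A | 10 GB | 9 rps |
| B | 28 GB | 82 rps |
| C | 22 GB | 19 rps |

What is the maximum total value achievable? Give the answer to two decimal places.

46.86

Take in order of value per unit:
- B (82/28 per unit): 16 of 28 → value 16×82/28 = 46.8571, running total 46.86
Total 46.86.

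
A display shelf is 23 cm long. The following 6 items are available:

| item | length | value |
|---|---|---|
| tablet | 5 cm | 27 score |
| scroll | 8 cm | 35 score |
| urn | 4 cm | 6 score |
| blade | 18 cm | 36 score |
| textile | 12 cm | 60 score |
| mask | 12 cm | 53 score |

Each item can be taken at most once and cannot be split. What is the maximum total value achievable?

95 score

This is a 0/1 knapsack; check combinations near the capacity.
- scroll+textile: length 8+12=20, value 35+60=95
- tablet+urn+textile: length 5+4+12=21, value 27+6+60=93
- scroll+mask: length 8+12=20, value 35+53=88
- tablet+textile: length 5+12=17, value 27+60=87
- tablet+urn+mask: length 5+4+12=21, value 27+6+53=86
Best: 95 score.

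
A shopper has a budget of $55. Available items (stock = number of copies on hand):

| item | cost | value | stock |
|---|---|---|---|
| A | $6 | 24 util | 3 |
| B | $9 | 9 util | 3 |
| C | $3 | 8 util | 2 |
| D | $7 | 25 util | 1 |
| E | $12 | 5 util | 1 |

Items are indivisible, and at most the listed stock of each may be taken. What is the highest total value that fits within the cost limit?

Top feasible selections:
- 3×A + 3×B + 1×C + 1×D: cost 55, value 132
- 3×A + 2×B + 2×C + 1×D: cost 49, value 131
Best: 132 util.

132 util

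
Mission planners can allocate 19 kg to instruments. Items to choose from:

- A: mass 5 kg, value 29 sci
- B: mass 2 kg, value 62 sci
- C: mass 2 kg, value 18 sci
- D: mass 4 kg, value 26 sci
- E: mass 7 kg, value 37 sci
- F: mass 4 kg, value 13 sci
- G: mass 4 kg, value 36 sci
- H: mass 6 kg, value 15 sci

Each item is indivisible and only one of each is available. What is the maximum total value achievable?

This is a 0/1 knapsack; check combinations near the capacity.
- B+C+D+E+G: mass 2+2+4+7+4=19, value 62+18+26+37+36=179
- A+B+C+D+G: mass 5+2+2+4+4=17, value 29+62+18+26+36=171
- A+B+D+F+G: mass 5+2+4+4+4=19, value 29+62+26+13+36=166
Best: 179 sci.

179 sci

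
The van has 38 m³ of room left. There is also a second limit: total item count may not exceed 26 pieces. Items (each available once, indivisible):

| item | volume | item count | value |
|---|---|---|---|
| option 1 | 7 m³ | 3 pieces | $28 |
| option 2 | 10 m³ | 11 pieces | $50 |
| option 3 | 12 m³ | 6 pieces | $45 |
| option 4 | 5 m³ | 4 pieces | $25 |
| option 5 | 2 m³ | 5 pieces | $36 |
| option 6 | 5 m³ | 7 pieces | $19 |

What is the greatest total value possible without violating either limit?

$159

Feasible sets respecting both limits:
- option 1+option 2+option 3+option 5: volume 31, item count 25, value 159
- option 2+option 3+option 4+option 5: volume 29, item count 26, value 156
- option 1+option 3+option 4+option 5+option 6: volume 31, item count 25, value 153
Best: $159.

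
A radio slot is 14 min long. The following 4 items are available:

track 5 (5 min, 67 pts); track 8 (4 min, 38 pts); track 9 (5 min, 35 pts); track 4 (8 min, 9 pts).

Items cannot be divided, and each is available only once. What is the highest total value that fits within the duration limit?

140 pts

Check high-value combinations within 14 min:
- track 5+track 8+track 9: duration 5+4+5=14, value 67+38+35=140
- track 5+track 8: duration 5+4=9, value 67+38=105
- track 5+track 9: duration 5+5=10, value 67+35=102
- track 5+track 4: duration 5+8=13, value 67+9=76
- track 8+track 9: duration 4+5=9, value 38+35=73
Best: 140 pts.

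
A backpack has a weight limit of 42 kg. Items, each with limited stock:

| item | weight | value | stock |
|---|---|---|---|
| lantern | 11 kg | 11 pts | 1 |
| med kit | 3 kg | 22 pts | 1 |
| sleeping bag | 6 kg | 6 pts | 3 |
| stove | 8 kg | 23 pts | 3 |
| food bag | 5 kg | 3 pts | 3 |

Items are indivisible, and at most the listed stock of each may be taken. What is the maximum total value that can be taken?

Best selections within weight 42 and stock limits:
- 1×med kit + 2×sleeping bag + 3×stove: weight 39, value 103
- 1×lantern + 1×med kit + 3×stove: weight 38, value 102
- 1×med kit + 1×sleeping bag + 3×stove + 1×food bag: weight 38, value 100
Best: 103 pts.

103 pts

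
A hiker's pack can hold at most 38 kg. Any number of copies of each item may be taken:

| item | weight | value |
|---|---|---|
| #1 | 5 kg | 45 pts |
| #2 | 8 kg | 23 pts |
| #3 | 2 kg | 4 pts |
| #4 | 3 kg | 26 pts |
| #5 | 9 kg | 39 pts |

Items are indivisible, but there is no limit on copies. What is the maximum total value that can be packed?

341 pts

Best value-per-unit is #1 at 45/5; filling with it alone gives 7×45 = 315.
Optimal mix: 7×#1 + 1×#4 → weight 38, value 341.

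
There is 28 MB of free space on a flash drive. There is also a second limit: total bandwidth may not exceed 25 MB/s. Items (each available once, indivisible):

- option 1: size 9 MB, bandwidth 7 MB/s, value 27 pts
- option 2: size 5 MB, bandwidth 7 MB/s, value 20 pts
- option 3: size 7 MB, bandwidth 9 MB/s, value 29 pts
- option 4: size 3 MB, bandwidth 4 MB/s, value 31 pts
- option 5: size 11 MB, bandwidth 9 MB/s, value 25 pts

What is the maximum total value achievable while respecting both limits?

87 pts

Feasible sets respecting both limits:
- option 1+option 3+option 4: size 19, bandwidth 20, value 87
- option 3+option 4+option 5: size 21, bandwidth 22, value 85
- option 1+option 4+option 5: size 23, bandwidth 20, value 83
- option 1+option 3+option 5: size 27, bandwidth 25, value 81
Best: 87 pts.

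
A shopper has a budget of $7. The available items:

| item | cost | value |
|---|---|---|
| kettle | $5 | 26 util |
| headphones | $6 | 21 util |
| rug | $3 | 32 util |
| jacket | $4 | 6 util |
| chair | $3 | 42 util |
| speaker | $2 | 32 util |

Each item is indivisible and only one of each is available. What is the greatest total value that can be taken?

74 util

Check high-value combinations within $7:
- chair+speaker: cost 3+2=5, value 42+32=74
- rug+chair: cost 3+3=6, value 32+42=74
- rug+speaker: cost 3+2=5, value 32+32=64
- kettle+speaker: cost 5+2=7, value 26+32=58
Best: 74 util.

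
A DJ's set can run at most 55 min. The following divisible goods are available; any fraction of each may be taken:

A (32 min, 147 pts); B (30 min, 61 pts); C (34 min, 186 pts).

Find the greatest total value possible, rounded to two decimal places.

282.47

Take in order of value per unit:
- C (186/34 per unit): all 34 → value 186, running total 186.00
- A (147/32 per unit): 21 of 32 → value 21×147/32 = 96.4688, running total 282.47
Total 282.47.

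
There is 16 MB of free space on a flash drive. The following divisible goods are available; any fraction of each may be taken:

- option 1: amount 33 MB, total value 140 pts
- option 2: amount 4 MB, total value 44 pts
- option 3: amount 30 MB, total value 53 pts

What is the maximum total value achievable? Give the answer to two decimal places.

Take in order of value per unit:
- option 2 (44/4 per unit): all 4 → value 44, running total 44.00
- option 1 (140/33 per unit): 12 of 33 → value 12×140/33 = 50.9091, running total 94.91
Total 94.91.

94.91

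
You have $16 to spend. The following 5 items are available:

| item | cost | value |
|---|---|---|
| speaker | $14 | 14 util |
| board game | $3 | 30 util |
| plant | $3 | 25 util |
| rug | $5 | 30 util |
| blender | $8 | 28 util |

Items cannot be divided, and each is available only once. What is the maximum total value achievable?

This is a 0/1 knapsack; check combinations near the capacity.
- board game+rug+blender: cost 3+5+8=16, value 30+30+28=88
- board game+plant+rug: cost 3+3+5=11, value 30+25+30=85
- board game+plant+blender: cost 3+3+8=14, value 30+25+28=83
- plant+rug+blender: cost 3+5+8=16, value 25+30+28=83
- board game+rug: cost 3+5=8, value 30+30=60
Best: 88 util.

88 util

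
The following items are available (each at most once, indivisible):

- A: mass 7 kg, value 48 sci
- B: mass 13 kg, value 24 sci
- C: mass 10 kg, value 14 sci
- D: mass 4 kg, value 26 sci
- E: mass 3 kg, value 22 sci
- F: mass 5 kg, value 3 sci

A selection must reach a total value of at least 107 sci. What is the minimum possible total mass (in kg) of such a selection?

Subsets with value ≥ 107, sorted by total mass:
- A+C+D+E: mass 24, value 110
- A+B+D+E: mass 27, value 120
- A+C+D+E+F: mass 29, value 113
- A+B+D+E+F: mass 32, value 123
Minimum mass: 24 kg.

24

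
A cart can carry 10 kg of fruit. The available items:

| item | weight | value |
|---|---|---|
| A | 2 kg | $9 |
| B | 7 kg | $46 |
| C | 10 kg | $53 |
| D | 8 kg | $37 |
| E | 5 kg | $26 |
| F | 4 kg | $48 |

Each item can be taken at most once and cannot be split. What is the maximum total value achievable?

Check high-value combinations within 10 kg:
- E+F: weight 5+4=9, value 26+48=74
- A+F: weight 2+4=6, value 9+48=57
- A+B: weight 2+7=9, value 9+46=55
Best: $74.

$74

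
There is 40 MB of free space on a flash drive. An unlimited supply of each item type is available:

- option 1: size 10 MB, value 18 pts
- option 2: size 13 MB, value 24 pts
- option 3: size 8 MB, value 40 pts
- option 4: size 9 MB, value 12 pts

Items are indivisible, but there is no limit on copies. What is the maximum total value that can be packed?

Best value-per-unit is option 3 at 40/8, and filling with it alone uses size 5×8=40. No mix of the others beats 5×40 = 200.

200 pts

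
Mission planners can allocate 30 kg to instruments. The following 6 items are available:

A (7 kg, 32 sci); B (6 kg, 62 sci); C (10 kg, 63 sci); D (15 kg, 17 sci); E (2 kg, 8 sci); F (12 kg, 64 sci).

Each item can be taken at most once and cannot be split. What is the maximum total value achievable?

Check high-value combinations within 30 kg:
- B+C+E+F: mass 6+10+2+12=30, value 62+63+8+64=197
- B+C+F: mass 6+10+12=28, value 62+63+64=189
- A+B+E+F: mass 7+6+2+12=27, value 32+62+8+64=166
- A+B+C+E: mass 7+6+10+2=25, value 32+62+63+8=165
- A+C+F: mass 7+10+12=29, value 32+63+64=159
Best: 197 sci.

197 sci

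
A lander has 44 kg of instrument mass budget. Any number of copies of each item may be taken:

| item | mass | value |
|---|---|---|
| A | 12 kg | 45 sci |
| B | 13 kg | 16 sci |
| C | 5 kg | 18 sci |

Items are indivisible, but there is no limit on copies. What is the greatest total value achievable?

Best value-per-unit is A at 45/12; filling with it alone gives 3×45 = 135.
Optimal mix: 2×A + 4×C → mass 44, value 162.

162 sci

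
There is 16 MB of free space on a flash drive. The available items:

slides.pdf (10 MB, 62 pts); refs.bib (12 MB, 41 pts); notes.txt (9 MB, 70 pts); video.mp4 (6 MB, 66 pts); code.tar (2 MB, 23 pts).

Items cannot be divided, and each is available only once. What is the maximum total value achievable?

136 pts

Check high-value combinations within 16 MB:
- notes.txt+video.mp4: size 9+6=15, value 70+66=136
- slides.pdf+video.mp4: size 10+6=16, value 62+66=128
- notes.txt+code.tar: size 9+2=11, value 70+23=93
- video.mp4+code.tar: size 6+2=8, value 66+23=89
Best: 136 pts.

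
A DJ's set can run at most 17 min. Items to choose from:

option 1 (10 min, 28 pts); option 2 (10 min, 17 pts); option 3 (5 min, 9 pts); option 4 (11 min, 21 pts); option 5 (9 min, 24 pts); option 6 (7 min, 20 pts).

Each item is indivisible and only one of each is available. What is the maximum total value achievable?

This is a 0/1 knapsack; check combinations near the capacity.
- option 1+option 6: duration 10+7=17, value 28+20=48
- option 5+option 6: duration 9+7=16, value 24+20=44
- option 1+option 3: duration 10+5=15, value 28+9=37
- option 2+option 6: duration 10+7=17, value 17+20=37
- option 3+option 5: duration 5+9=14, value 9+24=33
Best: 48 pts.

48 pts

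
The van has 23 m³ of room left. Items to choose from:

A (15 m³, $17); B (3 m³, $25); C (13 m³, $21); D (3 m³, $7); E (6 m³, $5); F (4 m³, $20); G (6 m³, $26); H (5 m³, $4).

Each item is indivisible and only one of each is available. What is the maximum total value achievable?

$83

Check high-value combinations within 23 m³:
- B+D+E+F+G: volume 3+3+6+4+6=22, value 25+7+5+20+26=83
- B+D+F+G+H: volume 3+3+4+6+5=21, value 25+7+20+26+4=82
- B+D+F+G: volume 3+3+4+6=16, value 25+7+20+26=78
Best: $83.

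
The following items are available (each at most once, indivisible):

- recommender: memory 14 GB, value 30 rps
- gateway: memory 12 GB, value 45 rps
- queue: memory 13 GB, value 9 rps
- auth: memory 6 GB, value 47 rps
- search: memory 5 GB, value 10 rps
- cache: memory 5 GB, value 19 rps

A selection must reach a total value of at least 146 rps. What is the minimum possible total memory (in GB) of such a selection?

Subsets with value ≥ 146, sorted by total memory:
- recommender+gateway+auth+search+cache: memory 42, value 151
- recommender+gateway+queue+auth+cache: memory 50, value 150
- recommender+gateway+queue+auth+search+cache: memory 55, value 160
Minimum memory: 42 GB.

42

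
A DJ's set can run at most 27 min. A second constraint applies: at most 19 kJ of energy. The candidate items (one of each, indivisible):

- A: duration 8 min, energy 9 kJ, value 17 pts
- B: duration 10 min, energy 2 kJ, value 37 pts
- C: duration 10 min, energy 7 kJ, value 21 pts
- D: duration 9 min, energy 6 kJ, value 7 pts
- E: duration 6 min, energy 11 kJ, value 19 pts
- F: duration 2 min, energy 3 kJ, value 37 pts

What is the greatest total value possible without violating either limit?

95 pts

Feasible sets respecting both limits:
- B+C+F: duration 22, energy 12, value 95
- B+E+F: duration 18, energy 16, value 93
- A+B+F: duration 20, energy 14, value 91
- B+D+F: duration 21, energy 11, value 81
Best: 95 pts.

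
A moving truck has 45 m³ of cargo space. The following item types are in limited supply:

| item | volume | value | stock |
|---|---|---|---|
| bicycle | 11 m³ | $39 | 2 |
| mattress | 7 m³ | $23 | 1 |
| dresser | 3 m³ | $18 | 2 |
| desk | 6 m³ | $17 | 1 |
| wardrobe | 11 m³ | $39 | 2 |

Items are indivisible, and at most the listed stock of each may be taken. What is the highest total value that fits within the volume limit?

$170

Top feasible selections:
- 1×bicycle + 2×dresser + 1×desk + 2×wardrobe: volume 45, value 170
- 2×bicycle + 2×dresser + 1×desk + 1×wardrobe: volume 45, value 170
- 1×bicycle + 1×mattress + 1×dresser + 2×wardrobe: volume 43, value 158
Best: $170.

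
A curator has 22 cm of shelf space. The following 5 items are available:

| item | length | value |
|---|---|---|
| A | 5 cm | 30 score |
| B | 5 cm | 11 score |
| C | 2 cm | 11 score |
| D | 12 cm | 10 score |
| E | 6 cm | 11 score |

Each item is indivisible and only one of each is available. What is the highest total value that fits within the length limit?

Check high-value combinations within 22 cm:
- A+B+C+E: length 5+5+2+6=18, value 30+11+11+11=63
- A+B+C: length 5+5+2=12, value 30+11+11=52
- A+C+E: length 5+2+6=13, value 30+11+11=52
- A+B+E: length 5+5+6=16, value 30+11+11=52
- A+C+D: length 5+2+12=19, value 30+11+10=51
Best: 63 score.

63 score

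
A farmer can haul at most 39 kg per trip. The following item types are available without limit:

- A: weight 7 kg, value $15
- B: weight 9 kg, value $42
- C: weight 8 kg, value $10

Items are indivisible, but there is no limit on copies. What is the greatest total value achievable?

$168

Best value-per-unit is B at 42/9, and filling with it alone uses weight 4×9=36. No mix of the others beats 4×42 = 168.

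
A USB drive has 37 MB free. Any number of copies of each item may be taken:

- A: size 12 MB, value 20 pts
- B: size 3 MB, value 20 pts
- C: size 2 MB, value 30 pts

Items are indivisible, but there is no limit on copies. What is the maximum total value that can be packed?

Best value-per-unit is C at 30/2, and filling with it alone uses size 18×2=36. No mix of the others beats 18×30 = 540.

540 pts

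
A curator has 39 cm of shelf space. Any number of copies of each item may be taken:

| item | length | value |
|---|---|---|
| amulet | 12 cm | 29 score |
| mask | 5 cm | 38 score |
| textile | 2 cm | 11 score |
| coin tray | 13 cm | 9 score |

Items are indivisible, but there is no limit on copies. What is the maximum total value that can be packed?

Best value-per-unit is mask at 38/5; filling with it alone gives 7×38 = 266.
Optimal mix: 7×mask + 2×textile → length 39, value 288.

288 score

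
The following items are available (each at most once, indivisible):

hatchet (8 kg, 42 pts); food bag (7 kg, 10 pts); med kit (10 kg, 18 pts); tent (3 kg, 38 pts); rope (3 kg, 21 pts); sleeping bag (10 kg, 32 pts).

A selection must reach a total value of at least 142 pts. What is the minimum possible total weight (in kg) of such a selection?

Subsets with value ≥ 142, sorted by total weight:
- hatchet+food bag+tent+rope+sleeping bag: weight 31, value 143
- hatchet+med kit+tent+rope+sleeping bag: weight 34, value 151
Minimum weight: 31 kg.

31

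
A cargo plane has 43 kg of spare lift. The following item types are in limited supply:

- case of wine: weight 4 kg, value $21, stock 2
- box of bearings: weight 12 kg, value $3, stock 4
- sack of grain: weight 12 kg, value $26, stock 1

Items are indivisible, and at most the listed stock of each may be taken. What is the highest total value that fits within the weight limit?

Best selections within weight 43 and stock limits:
- 2×case of wine + 1×box of bearings + 1×sack of grain: weight 32, value 71
- 2×case of wine + 1×sack of grain: weight 20, value 68
- 1×case of wine + 2×box of bearings + 1×sack of grain: weight 40, value 53
Best: $71.

$71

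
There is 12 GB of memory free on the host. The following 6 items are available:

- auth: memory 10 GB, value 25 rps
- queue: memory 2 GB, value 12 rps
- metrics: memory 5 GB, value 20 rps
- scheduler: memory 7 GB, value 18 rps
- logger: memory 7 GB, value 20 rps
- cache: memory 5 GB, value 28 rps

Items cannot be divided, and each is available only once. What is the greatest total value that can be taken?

Check high-value combinations within 12 GB:
- queue+metrics+cache: memory 2+5+5=12, value 12+20+28=60
- metrics+cache: memory 5+5=10, value 20+28=48
- logger+cache: memory 7+5=12, value 20+28=48
- scheduler+cache: memory 7+5=12, value 18+28=46
Best: 60 rps.

60 rps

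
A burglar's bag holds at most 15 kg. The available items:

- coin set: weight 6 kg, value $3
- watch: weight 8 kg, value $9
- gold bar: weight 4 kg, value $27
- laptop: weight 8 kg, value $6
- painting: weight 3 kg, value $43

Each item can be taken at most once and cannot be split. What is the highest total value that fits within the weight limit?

$79

This is a 0/1 knapsack; check combinations near the capacity.
- watch+gold bar+painting: weight 8+4+3=15, value 9+27+43=79
- gold bar+laptop+painting: weight 4+8+3=15, value 27+6+43=76
- coin set+gold bar+painting: weight 6+4+3=13, value 3+27+43=73
- gold bar+painting: weight 4+3=7, value 27+43=70
- watch+painting: weight 8+3=11, value 9+43=52
Best: $79.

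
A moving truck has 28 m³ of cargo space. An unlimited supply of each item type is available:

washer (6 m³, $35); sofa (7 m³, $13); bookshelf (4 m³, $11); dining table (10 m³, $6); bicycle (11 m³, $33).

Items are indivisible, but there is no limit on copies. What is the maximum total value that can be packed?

$151

Best value-per-unit is washer at 35/6; filling with it alone gives 4×35 = 140.
Optimal mix: 4×washer + 1×bookshelf → volume 28, value 151.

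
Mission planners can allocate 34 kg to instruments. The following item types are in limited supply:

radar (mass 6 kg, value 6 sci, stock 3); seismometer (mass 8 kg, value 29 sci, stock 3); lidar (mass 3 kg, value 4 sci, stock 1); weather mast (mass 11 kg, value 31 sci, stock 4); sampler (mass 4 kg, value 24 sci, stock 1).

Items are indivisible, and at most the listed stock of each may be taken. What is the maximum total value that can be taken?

117 sci

Top feasible selections:
- 2×seismometer + 1×lidar + 1×weather mast + 1×sampler: mass 34, value 117
- 1×radar + 3×seismometer + 1×sampler: mass 34, value 117
- 3×seismometer + 1×lidar + 1×sampler: mass 31, value 115
- 1×seismometer + 2×weather mast + 1×sampler: mass 34, value 115
Best: 117 sci.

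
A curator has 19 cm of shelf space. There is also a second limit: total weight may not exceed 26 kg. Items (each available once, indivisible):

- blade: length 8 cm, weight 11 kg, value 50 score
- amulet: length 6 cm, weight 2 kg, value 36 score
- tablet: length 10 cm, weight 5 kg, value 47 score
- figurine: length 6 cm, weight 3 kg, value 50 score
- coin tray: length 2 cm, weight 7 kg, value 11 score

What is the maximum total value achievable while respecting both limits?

Feasible sets respecting both limits:
- blade+figurine+coin tray: length 16, weight 21, value 111
- tablet+figurine+coin tray: length 18, weight 15, value 108
- blade+figurine: length 14, weight 14, value 100
- blade+tablet: length 18, weight 16, value 97
Best: 111 score.

111 score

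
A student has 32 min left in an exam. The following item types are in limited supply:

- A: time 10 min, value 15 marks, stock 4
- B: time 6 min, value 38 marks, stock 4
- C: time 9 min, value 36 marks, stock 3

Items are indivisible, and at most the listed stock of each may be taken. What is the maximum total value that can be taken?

Best selections within time 32 and stock limits:
- 4×B: time 24, value 152
- 3×B + 1×C: time 27, value 150
Best: 152 marks.

152 marks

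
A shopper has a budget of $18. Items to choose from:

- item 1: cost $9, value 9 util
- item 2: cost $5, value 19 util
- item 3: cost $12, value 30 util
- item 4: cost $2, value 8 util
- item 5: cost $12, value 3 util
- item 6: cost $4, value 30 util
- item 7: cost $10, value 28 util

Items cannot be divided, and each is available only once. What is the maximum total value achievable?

68 util

This is a 0/1 knapsack; check combinations near the capacity.
- item 3+item 4+item 6: cost 12+2+4=18, value 30+8+30=68
- item 4+item 6+item 7: cost 2+4+10=16, value 8+30+28=66
- item 3+item 6: cost 12+4=16, value 30+30=60
- item 6+item 7: cost 4+10=14, value 30+28=58
- item 1+item 2+item 6: cost 9+5+4=18, value 9+19+30=58
Best: 68 util.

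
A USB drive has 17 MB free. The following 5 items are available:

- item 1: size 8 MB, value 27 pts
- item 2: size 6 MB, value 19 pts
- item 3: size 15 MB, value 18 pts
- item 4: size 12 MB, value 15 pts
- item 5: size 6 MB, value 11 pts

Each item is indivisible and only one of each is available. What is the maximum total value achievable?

46 pts

Check high-value combinations within 17 MB:
- item 1+item 2: size 8+6=14, value 27+19=46
- item 1+item 5: size 8+6=14, value 27+11=38
- item 2+item 5: size 6+6=12, value 19+11=30
- item 1: size 8, value 27
Best: 46 pts.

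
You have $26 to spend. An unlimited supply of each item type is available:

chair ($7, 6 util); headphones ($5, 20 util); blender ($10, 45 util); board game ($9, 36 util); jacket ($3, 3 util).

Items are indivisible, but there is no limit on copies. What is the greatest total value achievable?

110 util

Best value-per-unit is blender at 45/10; filling with it alone gives 2×45 = 90.
Optimal mix: 1×headphones + 2×blender → cost 25, value 110.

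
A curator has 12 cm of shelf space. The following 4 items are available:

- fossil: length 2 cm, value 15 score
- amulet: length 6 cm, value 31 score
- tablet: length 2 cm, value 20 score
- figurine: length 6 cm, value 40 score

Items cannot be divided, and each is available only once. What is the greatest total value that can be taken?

Check high-value combinations within 12 cm:
- fossil+tablet+figurine: length 2+2+6=10, value 15+20+40=75
- amulet+figurine: length 6+6=12, value 31+40=71
- fossil+amulet+tablet: length 2+6+2=10, value 15+31+20=66
Best: 75 score.

75 score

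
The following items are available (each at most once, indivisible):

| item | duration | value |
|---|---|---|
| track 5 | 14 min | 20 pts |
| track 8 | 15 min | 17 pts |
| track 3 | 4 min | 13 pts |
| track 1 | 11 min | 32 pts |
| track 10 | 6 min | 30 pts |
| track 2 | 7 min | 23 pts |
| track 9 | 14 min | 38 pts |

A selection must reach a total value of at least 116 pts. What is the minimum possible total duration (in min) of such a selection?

Subsets with value ≥ 116, sorted by total duration:
- track 1+track 10+track 2+track 9: duration 38, value 123
- track 3+track 1+track 10+track 2+track 9: duration 42, value 136
- track 5+track 3+track 1+track 10+track 2: duration 42, value 118
- track 5+track 3+track 10+track 2+track 9: duration 45, value 124
Minimum duration: 38 min.

38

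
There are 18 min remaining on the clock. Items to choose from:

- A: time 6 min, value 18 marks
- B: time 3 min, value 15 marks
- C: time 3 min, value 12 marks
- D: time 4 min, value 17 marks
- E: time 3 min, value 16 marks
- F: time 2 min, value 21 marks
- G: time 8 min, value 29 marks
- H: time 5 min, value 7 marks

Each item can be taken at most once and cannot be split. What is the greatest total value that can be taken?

87 marks

This is a 0/1 knapsack; check combinations near the capacity.
- A+B+D+E+F: time 6+3+4+3+2=18, value 18+15+17+16+21=87
- A+C+D+E+F: time 6+3+4+3+2=18, value 18+12+17+16+21=84
- D+E+F+G: time 4+3+2+8=17, value 17+16+21+29=83
- A+B+C+D+F: time 6+3+3+4+2=18, value 18+15+12+17+21=83
Best: 87 marks.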